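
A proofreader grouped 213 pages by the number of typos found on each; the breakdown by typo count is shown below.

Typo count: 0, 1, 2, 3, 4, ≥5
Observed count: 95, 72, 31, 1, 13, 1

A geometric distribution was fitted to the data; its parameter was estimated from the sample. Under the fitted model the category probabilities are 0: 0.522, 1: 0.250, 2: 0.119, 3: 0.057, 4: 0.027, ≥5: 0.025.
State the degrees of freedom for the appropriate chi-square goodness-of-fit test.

There are k = 6 categories and 1 parameter estimated from the data, so df = 6 − 1 − 1 = 4.

4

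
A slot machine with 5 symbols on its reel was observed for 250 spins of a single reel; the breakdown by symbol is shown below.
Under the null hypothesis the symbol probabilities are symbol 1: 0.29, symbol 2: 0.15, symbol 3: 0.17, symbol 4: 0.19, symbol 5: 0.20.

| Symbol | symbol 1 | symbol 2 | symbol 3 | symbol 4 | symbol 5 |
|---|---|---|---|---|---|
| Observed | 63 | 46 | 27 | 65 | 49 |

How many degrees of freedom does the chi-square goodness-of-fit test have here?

There are k = 5 categories and no parameters were estimated from the data, so df = 5 − 1 = 4.

4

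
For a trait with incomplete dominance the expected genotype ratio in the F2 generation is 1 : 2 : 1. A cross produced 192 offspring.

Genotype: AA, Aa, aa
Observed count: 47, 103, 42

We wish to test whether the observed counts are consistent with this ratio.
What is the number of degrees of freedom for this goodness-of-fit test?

2

There are k = 3 categories and no parameters were estimated from the data, so df = 3 − 1 = 2.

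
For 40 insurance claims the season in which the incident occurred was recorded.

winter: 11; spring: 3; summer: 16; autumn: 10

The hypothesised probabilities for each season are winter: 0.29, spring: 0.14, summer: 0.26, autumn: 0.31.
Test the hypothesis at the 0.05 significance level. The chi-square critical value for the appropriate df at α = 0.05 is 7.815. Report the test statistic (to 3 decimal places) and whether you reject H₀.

Expected counts E_i = n·p_i: 40×0.29 = 11.6, 40×0.14 = 5.6, 40×0.26 = 10.4, 40×0.31 = 12.4.
χ² = (11−11.6)²/11.6 + (3−5.6)²/5.6 + (16−10.4)²/10.4 + (10−12.4)²/12.4
   = 0.0310 + 1.2071 + 3.0154 + 0.4645
Sum = 4.718
df = 3. Since 4.718 < 7.815, we do not reject H₀.

4.718; do not reject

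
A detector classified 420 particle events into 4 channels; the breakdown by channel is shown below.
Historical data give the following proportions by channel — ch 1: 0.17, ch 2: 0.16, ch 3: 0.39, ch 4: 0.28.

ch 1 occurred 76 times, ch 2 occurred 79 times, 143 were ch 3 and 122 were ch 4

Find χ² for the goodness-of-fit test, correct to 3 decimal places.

Expected counts E_i = n·p_i: 420×0.17 = 71.4, 420×0.16 = 67.2, 420×0.39 = 163.8, 420×0.28 = 117.6.
ch 1: (76 − 71.4)²/71.4 = 21.16/71.4 = 0.2964
ch 2: (79 − 67.2)²/67.2 = 139.24/67.2 = 2.0720
ch 3: (143 − 163.8)²/163.8 = 432.64/163.8 = 2.6413
ch 4: (122 − 117.6)²/117.6 = 19.36/117.6 = 0.1646
Sum = 5.174

5.174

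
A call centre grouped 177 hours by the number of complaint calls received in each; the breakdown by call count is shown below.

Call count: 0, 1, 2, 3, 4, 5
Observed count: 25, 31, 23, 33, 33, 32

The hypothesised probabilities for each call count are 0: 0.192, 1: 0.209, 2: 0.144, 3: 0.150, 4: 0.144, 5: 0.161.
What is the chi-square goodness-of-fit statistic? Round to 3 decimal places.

7.800

Expected counts E_i = n·p_i: 177×0.192 = 33.984, 177×0.209 = 36.993, 177×0.144 = 25.488, 177×0.150 = 26.55, 177×0.144 = 25.488, 177×0.161 = 28.497.
0: (25 − 33.984)²/33.984 = 80.712256/33.984 = 2.3750
1: (31 − 36.993)²/36.993 = 35.916049/36.993 = 0.9709
2: (23 − 25.488)²/25.488 = 6.190144/25.488 = 0.2429
3: (33 − 26.55)²/26.55 = 41.6025/26.55 = 1.5669
4: (33 − 25.488)²/25.488 = 56.430144/25.488 = 2.2140
5: (32 − 28.497)²/28.497 = 12.271009/28.497 = 0.4306
Sum = 7.800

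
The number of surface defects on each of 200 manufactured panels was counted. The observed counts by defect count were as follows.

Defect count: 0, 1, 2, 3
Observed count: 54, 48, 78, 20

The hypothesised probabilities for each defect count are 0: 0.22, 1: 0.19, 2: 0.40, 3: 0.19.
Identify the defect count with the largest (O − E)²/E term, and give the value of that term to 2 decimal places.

3, 8.53

Expected counts E_i = n·p_i: 200×0.22 = 44, 200×0.19 = 38, 200×0.40 = 80, 200×0.19 = 38.
χ² = (54−44)²/44 + (48−38)²/38 + (78−80)²/80 + (20−38)²/38
   = 2.273 + 2.632 + 0.050 + 8.526
The largest term is for 3: 8.53.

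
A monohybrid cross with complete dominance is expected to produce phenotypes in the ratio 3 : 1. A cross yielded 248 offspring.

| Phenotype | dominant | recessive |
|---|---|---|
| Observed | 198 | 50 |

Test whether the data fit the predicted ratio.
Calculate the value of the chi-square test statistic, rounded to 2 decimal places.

3.10

Ratio total = 4. Expected counts: 248×3/4 = 186, 248×1/4 = 62.
χ² = (198−186)²/186 + (50−62)²/62
   = 0.774 + 2.323
Sum = 3.10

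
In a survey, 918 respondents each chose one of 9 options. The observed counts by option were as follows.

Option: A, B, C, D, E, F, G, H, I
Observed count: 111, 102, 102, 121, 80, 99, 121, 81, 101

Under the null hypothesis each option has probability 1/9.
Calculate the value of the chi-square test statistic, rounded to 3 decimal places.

17.039

Under H₀ each category has probability 1/9, so each expected count is 918/9 = 102.
cat         O        E   (O−E)²/E
A         111      102     0.7941
B         102      102     0.0000
C         102      102     0.0000
D         121      102     3.5392
E          80      102     4.7451
F          99      102     0.0882
G         121      102     3.5392
H          81      102     4.3235
I         101      102     0.0098
Sum = 17.039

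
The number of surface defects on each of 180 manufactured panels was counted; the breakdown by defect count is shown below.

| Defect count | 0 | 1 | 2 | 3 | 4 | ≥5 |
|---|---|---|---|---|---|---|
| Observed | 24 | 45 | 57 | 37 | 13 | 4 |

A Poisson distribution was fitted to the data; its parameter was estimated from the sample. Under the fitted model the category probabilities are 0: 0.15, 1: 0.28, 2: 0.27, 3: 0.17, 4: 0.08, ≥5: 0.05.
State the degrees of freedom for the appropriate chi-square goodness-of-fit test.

4

There are k = 6 categories and 1 parameter estimated from the data, so df = 6 − 1 − 1 = 4.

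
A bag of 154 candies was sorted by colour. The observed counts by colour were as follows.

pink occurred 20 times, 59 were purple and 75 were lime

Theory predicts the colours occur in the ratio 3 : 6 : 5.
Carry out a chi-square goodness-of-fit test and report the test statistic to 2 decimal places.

13.14

Ratio total = 14. Expected counts: 154×3/14 = 33, 154×6/14 = 66, 154×5/14 = 55.
cat         O        E   (O−E)²/E
pink       20       33      5.121
purple     59       66      0.742
lime       75       55      7.273
Sum = 13.14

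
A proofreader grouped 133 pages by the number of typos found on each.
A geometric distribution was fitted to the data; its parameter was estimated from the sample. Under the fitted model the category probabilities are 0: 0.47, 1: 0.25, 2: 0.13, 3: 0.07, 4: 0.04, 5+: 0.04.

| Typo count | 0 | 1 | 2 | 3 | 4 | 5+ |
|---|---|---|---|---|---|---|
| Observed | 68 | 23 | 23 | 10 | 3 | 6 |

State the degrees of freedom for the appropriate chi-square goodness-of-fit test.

There are k = 6 categories and 1 parameter estimated from the data, so df = 6 − 1 − 1 = 4.

4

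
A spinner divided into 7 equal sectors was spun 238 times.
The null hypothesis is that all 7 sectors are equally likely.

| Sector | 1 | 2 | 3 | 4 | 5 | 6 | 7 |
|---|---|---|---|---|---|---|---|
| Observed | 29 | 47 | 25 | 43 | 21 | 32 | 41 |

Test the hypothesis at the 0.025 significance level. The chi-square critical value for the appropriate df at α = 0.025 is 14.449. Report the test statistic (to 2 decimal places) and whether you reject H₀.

17.00; reject

Expected count for each of the 7 categories: 238/7 = 34.
1: (29 − 34)²/34 = 25/34 = 0.735
2: (47 − 34)²/34 = 169/34 = 4.971
3: (25 − 34)²/34 = 81/34 = 2.382
4: (43 − 34)²/34 = 81/34 = 2.382
5: (21 − 34)²/34 = 169/34 = 4.971
6: (32 − 34)²/34 = 4/34 = 0.118
7: (41 − 34)²/34 = 49/34 = 1.441
Sum = 17.00
df = 6. Since 17.00 > 14.449, we reject H₀.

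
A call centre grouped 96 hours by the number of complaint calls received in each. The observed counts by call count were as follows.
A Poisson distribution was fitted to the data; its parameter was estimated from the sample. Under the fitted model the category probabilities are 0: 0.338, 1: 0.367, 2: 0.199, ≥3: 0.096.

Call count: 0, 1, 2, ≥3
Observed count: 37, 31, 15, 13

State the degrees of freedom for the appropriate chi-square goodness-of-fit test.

There are k = 4 categories and 1 parameter estimated from the data, so df = 4 − 1 − 1 = 2.

2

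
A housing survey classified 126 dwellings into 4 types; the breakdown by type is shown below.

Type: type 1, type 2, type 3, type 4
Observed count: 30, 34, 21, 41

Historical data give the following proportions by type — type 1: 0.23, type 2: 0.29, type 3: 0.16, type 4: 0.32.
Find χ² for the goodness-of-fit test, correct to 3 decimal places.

0.259

Expected counts E_i = n·p_i: 126×0.23 = 28.98, 126×0.29 = 36.54, 126×0.16 = 20.16, 126×0.32 = 40.32.
χ² = (30−28.98)²/28.98 + (34−36.54)²/36.54 + (21−20.16)²/20.16 + (41−40.32)²/40.32
   = 0.0359 + 0.1766 + 0.0350 + 0.0115
Sum = 0.259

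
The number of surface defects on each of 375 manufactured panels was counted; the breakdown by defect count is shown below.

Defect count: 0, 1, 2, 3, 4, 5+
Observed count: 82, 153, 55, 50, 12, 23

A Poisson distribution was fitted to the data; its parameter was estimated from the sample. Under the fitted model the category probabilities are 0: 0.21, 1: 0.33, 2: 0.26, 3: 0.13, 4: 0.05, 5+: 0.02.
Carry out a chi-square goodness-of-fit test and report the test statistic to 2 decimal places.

60.07

Expected counts E_i = n·p_i: 375×0.21 = 78.75, 375×0.33 = 123.75, 375×0.26 = 97.5, 375×0.13 = 48.75, 375×0.05 = 18.75, 375×0.02 = 7.5.
cat         O        E   (O−E)²/E
0          82    78.75      0.134
1         153   123.75      6.914
2          55     97.5     18.526
3          50    48.75      0.032
4          12    18.75      2.430
5+         23      7.5     32.033
Sum = 60.07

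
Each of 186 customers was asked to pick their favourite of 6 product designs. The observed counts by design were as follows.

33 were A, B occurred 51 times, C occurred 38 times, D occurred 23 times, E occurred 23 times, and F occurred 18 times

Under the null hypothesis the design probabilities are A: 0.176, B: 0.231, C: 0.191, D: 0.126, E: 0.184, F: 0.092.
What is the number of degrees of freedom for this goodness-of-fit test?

5

There are k = 6 categories and no parameters were estimated from the data, so df = 6 − 1 = 5.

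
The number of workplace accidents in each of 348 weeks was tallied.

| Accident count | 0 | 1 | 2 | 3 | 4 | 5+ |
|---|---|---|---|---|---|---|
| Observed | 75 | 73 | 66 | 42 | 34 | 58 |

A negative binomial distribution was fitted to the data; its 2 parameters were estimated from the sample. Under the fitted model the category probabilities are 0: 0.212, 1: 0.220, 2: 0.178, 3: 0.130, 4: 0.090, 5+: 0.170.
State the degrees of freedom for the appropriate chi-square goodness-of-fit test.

3

There are k = 6 categories and 2 parameters estimated from the data, so df = 6 − 1 − 2 = 3.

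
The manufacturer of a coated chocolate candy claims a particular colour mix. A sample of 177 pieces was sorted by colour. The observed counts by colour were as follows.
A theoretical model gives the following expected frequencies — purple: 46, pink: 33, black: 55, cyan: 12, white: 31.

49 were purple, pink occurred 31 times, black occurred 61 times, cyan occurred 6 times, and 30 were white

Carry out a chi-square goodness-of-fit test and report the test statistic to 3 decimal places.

purple: (49 − 46)²/46 = 9/46 = 0.1957
pink: (31 − 33)²/33 = 4/33 = 0.1212
black: (61 − 55)²/55 = 36/55 = 0.6545
cyan: (6 − 12)²/12 = 36/12 = 3.0000
white: (30 − 31)²/31 = 1/31 = 0.0323
Sum = 4.004

4.004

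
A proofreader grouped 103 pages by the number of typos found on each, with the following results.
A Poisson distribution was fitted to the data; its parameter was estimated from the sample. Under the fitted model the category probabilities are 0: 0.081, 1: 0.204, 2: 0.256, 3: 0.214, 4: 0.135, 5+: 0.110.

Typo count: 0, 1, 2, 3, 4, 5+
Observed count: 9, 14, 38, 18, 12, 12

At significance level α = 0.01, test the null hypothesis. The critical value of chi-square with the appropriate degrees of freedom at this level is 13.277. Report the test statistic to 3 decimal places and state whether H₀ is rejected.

8.565; do not reject

Expected counts E_i = n·p_i: 103×0.081 = 8.343, 103×0.204 = 21.012, 103×0.256 = 26.368, 103×0.214 = 22.042, 103×0.135 = 13.905, 103×0.110 = 11.33.
cat         O        E   (O−E)²/E
0           9    8.343     0.0517
1          14   21.012     2.3400
2          38   26.368     5.1313
3          18   22.042     0.7412
4          12   13.905     0.2610
5+         12    11.33     0.0396
Sum = 8.565
df = 4. Since 8.565 < 13.277, we do not reject H₀.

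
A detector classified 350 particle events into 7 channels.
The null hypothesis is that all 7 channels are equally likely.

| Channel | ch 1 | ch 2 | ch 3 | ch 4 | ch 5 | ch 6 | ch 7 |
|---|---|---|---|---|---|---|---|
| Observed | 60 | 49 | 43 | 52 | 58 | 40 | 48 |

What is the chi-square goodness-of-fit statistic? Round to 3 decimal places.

6.440

Expected count for each of the 7 categories: 350/7 = 50.
ch 1: (60 − 50)²/50 = 100/50 = 2.0000
ch 2: (49 − 50)²/50 = 1/50 = 0.0200
ch 3: (43 − 50)²/50 = 49/50 = 0.9800
ch 4: (52 − 50)²/50 = 4/50 = 0.0800
ch 5: (58 − 50)²/50 = 64/50 = 1.2800
ch 6: (40 − 50)²/50 = 100/50 = 2.0000
ch 7: (48 − 50)²/50 = 4/50 = 0.0800
Sum = 6.440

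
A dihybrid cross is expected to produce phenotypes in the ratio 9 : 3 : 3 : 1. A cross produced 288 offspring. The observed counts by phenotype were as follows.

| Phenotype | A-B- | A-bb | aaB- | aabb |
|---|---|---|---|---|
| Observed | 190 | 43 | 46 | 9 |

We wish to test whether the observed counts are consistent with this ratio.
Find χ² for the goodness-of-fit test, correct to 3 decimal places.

12.765

Ratio total = 16. Expected counts: 288×9/16 = 162, 288×3/16 = 54, 288×3/16 = 54, 288×1/16 = 18.
χ² = (190−162)²/162 + (43−54)²/54 + (46−54)²/54 + (9−18)²/18
   = 4.8395 + 2.2407 + 1.1852 + 4.5000
Sum = 12.765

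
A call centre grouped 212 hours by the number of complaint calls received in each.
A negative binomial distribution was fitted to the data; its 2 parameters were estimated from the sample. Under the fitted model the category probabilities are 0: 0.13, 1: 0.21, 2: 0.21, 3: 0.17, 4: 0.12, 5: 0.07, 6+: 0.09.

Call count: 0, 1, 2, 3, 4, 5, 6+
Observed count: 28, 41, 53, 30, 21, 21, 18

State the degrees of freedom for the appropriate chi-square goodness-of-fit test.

4

There are k = 7 categories and 2 parameters estimated from the data, so df = 7 − 1 − 2 = 4.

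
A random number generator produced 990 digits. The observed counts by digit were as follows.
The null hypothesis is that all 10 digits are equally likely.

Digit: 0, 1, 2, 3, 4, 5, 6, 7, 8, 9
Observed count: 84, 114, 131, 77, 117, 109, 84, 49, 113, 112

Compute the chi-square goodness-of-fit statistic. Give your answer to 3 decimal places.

55.273

Expected count for each of the 10 categories: 990/10 = 99.
0: (84 − 99)²/99 = 225/99 = 2.2727
1: (114 − 99)²/99 = 225/99 = 2.2727
2: (131 − 99)²/99 = 1024/99 = 10.3434
3: (77 − 99)²/99 = 484/99 = 4.8889
4: (117 − 99)²/99 = 324/99 = 3.2727
5: (109 − 99)²/99 = 100/99 = 1.0101
6: (84 − 99)²/99 = 225/99 = 2.2727
7: (49 − 99)²/99 = 2500/99 = 25.2525
8: (113 − 99)²/99 = 196/99 = 1.9798
9: (112 − 99)²/99 = 169/99 = 1.7071
Sum = 55.273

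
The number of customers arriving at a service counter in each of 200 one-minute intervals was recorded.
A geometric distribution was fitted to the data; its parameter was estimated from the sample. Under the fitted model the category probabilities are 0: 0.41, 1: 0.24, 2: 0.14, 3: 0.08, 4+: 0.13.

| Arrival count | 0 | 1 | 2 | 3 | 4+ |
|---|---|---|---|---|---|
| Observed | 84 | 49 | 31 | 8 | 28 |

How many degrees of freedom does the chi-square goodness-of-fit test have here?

There are k = 5 categories and 1 parameter estimated from the data, so df = 5 − 1 − 1 = 3.

3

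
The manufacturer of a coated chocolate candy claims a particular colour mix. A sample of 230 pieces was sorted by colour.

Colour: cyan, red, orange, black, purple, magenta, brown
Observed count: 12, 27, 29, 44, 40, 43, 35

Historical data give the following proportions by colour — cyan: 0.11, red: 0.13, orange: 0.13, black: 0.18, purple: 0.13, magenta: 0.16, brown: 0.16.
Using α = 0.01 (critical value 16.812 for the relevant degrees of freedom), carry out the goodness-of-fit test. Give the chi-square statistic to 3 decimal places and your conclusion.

12.008; do not reject

Expected counts E_i = n·p_i: 230×0.11 = 25.3, 230×0.13 = 29.9, 230×0.13 = 29.9, 230×0.18 = 41.4, 230×0.13 = 29.9, 230×0.16 = 36.8, 230×0.16 = 36.8.
cat          O        E   (O−E)²/E
cyan        12     25.3     6.9917
red         27     29.9     0.2813
orange      29     29.9     0.0271
black       44     41.4     0.1633
purple      40     29.9     3.4117
magenta     43     36.8     1.0446
brown       35     36.8     0.0880
Sum = 12.008
df = 6. Since 12.008 < 16.812, we do not reject H₀.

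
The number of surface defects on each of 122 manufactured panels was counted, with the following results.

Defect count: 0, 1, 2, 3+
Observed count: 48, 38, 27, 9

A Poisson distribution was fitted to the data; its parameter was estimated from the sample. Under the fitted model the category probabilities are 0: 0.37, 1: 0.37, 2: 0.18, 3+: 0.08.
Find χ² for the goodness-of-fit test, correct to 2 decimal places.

2.53

Expected counts E_i = n·p_i: 122×0.37 = 45.14, 122×0.37 = 45.14, 122×0.18 = 21.96, 122×0.08 = 9.76.
cat         O        E   (O−E)²/E
0          48    45.14      0.181
1          38    45.14      1.129
2          27    21.96      1.157
3+          9     9.76      0.059
Sum = 2.53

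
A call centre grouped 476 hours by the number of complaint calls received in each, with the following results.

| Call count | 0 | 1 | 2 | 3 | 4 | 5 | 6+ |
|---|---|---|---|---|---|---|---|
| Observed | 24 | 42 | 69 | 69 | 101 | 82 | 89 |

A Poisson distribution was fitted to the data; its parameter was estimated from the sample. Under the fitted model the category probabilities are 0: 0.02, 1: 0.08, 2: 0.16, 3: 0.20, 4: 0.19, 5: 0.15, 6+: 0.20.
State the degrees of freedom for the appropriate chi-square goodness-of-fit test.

5

There are k = 7 categories and 1 parameter estimated from the data, so df = 7 − 1 − 1 = 5.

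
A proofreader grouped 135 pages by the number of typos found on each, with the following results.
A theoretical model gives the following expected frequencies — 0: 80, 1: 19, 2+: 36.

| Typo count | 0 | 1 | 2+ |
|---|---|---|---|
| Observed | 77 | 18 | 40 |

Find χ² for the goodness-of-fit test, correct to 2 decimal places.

χ² = (77−80)²/80 + (18−19)²/19 + (40−36)²/36
   = 0.113 + 0.053 + 0.444
Sum = 0.61

0.61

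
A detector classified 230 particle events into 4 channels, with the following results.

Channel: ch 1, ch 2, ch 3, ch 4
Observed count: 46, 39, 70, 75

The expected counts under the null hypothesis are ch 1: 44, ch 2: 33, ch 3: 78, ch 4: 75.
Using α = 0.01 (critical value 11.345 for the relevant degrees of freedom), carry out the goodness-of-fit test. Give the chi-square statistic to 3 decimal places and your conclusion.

2.002; do not reject

ch 1: (46 − 44)²/44 = 4/44 = 0.0909
ch 2: (39 − 33)²/33 = 36/33 = 1.0909
ch 3: (70 − 78)²/78 = 64/78 = 0.8205
ch 4: (75 − 75)²/75 = 0/75 = 0.0000
Sum = 2.002
df = 3. Since 2.002 < 11.345, we do not reject H₀.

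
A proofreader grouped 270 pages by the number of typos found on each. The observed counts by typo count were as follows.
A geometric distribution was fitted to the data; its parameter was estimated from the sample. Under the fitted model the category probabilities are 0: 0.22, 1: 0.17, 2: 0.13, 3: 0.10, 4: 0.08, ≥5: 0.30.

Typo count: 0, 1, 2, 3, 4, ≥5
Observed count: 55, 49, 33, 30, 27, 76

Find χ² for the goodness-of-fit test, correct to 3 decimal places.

2.653

Expected counts E_i = n·p_i: 270×0.22 = 59.4, 270×0.17 = 45.9, 270×0.13 = 35.1, 270×0.10 = 27, 270×0.08 = 21.6, 270×0.30 = 81.
cat         O        E   (O−E)²/E
0          55     59.4     0.3259
1          49     45.9     0.2094
2          33     35.1     0.1256
3          30       27     0.3333
4          27     21.6     1.3500
≥5         76       81     0.3086
Sum = 2.653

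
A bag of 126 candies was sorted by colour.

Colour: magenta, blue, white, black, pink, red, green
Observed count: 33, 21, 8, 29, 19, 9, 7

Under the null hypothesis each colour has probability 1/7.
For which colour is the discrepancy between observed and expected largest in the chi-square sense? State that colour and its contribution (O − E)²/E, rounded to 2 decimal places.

Expected count for each of the 7 categories: 126/7 = 18.
cat          O        E   (O−E)²/E
magenta     33       18     12.500
blue        21       18      0.500
white        8       18      5.556
black       29       18      6.722
pink        19       18      0.056
red          9       18      4.500
green        7       18      6.722
The largest term is for magenta: 12.50.

magenta, 12.50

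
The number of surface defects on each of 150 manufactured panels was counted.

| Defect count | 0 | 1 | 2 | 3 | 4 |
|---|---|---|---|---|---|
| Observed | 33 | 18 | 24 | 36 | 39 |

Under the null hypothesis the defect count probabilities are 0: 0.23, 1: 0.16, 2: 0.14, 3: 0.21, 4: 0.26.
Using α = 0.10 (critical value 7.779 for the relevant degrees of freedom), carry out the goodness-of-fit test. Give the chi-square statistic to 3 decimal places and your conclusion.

2.637; do not reject

Expected counts E_i = n·p_i: 150×0.23 = 34.5, 150×0.16 = 24, 150×0.14 = 21, 150×0.21 = 31.5, 150×0.26 = 39.
χ² = (33−34.5)²/34.5 + (18−24)²/24 + (24−21)²/21 + (36−31.5)²/31.5 + (39−39)²/39
   = 0.0652 + 1.5000 + 0.4286 + 0.6429 + 0.0000
Sum = 2.637
df = 4. Since 2.637 < 7.779, we do not reject H₀.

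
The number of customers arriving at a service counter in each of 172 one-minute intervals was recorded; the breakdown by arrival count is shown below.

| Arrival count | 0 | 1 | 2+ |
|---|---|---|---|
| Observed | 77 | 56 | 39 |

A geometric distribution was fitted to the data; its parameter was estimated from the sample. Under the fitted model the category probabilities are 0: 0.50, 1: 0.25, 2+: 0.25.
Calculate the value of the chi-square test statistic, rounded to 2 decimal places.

Expected counts E_i = n·p_i: 172×0.50 = 86, 172×0.25 = 43, 172×0.25 = 43.
χ² = (77−86)²/86 + (56−43)²/43 + (39−43)²/43
   = 0.942 + 3.930 + 0.372
Sum = 5.24

5.24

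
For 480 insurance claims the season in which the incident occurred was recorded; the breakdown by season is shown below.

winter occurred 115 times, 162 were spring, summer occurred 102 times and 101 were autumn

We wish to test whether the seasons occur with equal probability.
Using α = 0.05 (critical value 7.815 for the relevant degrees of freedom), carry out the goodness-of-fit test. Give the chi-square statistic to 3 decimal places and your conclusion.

20.617; reject

Expected count for each of the 4 categories: 480/4 = 120.
winter: (115 − 120)²/120 = 25/120 = 0.2083
spring: (162 − 120)²/120 = 1764/120 = 14.7000
summer: (102 − 120)²/120 = 324/120 = 2.7000
autumn: (101 − 120)²/120 = 361/120 = 3.0083
Sum = 20.617
df = 3. Since 20.617 > 7.815, we reject H₀.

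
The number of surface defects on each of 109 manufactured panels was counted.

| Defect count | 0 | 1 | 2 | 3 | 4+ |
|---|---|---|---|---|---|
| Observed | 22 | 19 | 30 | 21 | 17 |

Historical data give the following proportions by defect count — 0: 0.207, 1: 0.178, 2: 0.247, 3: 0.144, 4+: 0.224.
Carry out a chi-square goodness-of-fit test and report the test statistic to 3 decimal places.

4.419

Expected counts E_i = n·p_i: 109×0.207 = 22.563, 109×0.178 = 19.402, 109×0.247 = 26.923, 109×0.144 = 15.696, 109×0.224 = 24.416.
cat         O        E   (O−E)²/E
0          22   22.563     0.0140
1          19   19.402     0.0083
2          30   26.923     0.3517
3          21   15.696     1.7923
4+         17   24.416     2.2525
Sum = 4.419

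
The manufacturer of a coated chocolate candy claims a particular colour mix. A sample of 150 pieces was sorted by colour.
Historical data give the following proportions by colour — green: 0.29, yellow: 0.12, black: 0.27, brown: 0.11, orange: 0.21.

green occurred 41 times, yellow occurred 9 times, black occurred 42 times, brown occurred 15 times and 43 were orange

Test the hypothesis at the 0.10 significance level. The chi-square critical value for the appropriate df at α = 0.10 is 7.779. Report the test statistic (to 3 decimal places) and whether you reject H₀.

9.034; reject

Expected counts E_i = n·p_i: 150×0.29 = 43.5, 150×0.12 = 18, 150×0.27 = 40.5, 150×0.11 = 16.5, 150×0.21 = 31.5.
χ² = (41−43.5)²/43.5 + (9−18)²/18 + (42−40.5)²/40.5 + (15−16.5)²/16.5 + (43−31.5)²/31.5
   = 0.1437 + 4.5000 + 0.0556 + 0.1364 + 4.1984
Sum = 9.034
df = 4. Since 9.034 > 7.779, we reject H₀.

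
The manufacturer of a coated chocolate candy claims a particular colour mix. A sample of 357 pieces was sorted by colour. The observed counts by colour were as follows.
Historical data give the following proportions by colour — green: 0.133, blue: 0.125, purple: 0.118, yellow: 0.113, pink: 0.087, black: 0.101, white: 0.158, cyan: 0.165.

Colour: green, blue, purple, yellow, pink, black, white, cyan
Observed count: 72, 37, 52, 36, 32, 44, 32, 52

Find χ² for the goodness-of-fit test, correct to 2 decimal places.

29.89

Expected counts E_i = n·p_i: 357×0.133 = 47.481, 357×0.125 = 44.625, 357×0.118 = 42.126, 357×0.113 = 40.341, 357×0.087 = 31.059, 357×0.101 = 36.057, 357×0.158 = 56.406, 357×0.165 = 58.905.
green: (72 − 47.481)²/47.481 = 601.181361/47.481 = 12.662
blue: (37 − 44.625)²/44.625 = 58.140625/44.625 = 1.303
purple: (52 − 42.126)²/42.126 = 97.495876/42.126 = 2.314
yellow: (36 − 40.341)²/40.341 = 18.844281/40.341 = 0.467
pink: (32 − 31.059)²/31.059 = 0.885481/31.059 = 0.029
black: (44 − 36.057)²/36.057 = 63.091249/36.057 = 1.750
white: (32 − 56.406)²/56.406 = 595.652836/56.406 = 10.560
cyan: (52 − 58.905)²/58.905 = 47.679025/58.905 = 0.809
Sum = 29.89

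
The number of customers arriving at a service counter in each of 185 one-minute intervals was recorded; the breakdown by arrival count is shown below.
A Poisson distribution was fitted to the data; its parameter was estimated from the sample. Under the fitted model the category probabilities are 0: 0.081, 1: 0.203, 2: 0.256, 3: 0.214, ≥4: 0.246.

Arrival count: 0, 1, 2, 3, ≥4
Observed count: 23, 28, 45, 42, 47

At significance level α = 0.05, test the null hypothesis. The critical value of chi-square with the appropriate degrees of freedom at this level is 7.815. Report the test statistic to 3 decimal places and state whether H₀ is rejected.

Expected counts E_i = n·p_i: 185×0.081 = 14.985, 185×0.203 = 37.555, 185×0.256 = 47.36, 185×0.214 = 39.59, 185×0.246 = 45.51.
χ² = (23−14.985)²/14.985 + (28−37.555)²/37.555 + (45−47.36)²/47.36 + (42−39.59)²/39.59 + (47−45.51)²/45.51
   = 4.2870 + 2.4310 + 0.1176 + 0.1467 + 0.0488
Sum = 7.031
df = 3. Since 7.031 < 7.815, we do not reject H₀.

7.031; do not reject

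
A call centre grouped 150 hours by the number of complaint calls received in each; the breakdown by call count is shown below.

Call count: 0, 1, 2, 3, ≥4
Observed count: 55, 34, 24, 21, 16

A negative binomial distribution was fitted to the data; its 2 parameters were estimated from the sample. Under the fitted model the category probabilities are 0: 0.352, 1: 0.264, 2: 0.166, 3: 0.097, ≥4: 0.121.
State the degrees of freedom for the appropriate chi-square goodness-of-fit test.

There are k = 5 categories and 2 parameters estimated from the data, so df = 5 − 1 − 2 = 2.

2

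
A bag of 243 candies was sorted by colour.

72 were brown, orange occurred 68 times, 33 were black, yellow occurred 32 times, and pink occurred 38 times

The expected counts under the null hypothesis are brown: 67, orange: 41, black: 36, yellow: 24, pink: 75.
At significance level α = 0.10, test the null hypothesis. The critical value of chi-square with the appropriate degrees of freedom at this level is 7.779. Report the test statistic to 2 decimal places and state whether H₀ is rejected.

χ² = (72−67)²/67 + (68−41)²/41 + (33−36)²/36 + (32−24)²/24 + (38−75)²/75
   = 0.373 + 17.780 + 0.250 + 2.667 + 18.253
Sum = 39.32
df = 4. Since 39.32 > 7.779, we reject H₀.

39.32; reject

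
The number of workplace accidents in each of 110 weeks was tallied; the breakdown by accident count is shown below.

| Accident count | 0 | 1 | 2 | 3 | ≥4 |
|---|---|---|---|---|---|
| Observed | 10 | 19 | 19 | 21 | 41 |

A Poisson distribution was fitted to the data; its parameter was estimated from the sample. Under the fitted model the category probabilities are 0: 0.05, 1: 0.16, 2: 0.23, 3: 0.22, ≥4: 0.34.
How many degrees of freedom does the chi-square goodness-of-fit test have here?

3

There are k = 5 categories and 1 parameter estimated from the data, so df = 5 − 1 − 1 = 3.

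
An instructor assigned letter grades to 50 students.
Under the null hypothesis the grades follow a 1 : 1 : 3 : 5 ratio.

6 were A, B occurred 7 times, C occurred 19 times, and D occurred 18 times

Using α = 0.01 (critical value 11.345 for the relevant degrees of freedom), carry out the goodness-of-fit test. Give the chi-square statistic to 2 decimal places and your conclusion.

4.03; do not reject

Ratio total = 10. Expected counts: 50×1/10 = 5, 50×1/10 = 5, 50×3/10 = 15, 50×5/10 = 25.
cat         O        E   (O−E)²/E
A           6        5      0.200
B           7        5      0.800
C          19       15      1.067
D          18       25      1.960
Sum = 4.03
df = 3. Since 4.03 < 11.345, we do not reject H₀.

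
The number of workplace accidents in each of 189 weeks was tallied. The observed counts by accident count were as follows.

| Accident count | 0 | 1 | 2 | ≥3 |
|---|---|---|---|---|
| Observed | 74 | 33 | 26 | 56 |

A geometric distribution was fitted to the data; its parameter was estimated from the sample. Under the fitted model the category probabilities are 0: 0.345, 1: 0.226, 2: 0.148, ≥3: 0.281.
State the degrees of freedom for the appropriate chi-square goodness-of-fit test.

There are k = 4 categories and 1 parameter estimated from the data, so df = 4 − 1 − 1 = 2.

2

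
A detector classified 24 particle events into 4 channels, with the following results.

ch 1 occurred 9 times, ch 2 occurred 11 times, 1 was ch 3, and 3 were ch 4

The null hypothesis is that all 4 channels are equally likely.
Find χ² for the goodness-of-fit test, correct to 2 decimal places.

11.33

Under H₀ each category has probability 1/4, so each expected count is 24/4 = 6.
ch 1: (9 − 6)²/6 = 9/6 = 1.500
ch 2: (11 − 6)²/6 = 25/6 = 4.167
ch 3: (1 − 6)²/6 = 25/6 = 4.167
ch 4: (3 − 6)²/6 = 9/6 = 1.500
Sum = 11.33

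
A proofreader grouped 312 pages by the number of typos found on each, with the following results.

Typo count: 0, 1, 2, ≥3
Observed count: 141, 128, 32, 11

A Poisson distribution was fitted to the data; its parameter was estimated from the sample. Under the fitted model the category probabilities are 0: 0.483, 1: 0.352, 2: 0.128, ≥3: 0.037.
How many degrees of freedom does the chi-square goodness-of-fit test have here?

There are k = 4 categories and 1 parameter estimated from the data, so df = 4 − 1 − 1 = 2.

2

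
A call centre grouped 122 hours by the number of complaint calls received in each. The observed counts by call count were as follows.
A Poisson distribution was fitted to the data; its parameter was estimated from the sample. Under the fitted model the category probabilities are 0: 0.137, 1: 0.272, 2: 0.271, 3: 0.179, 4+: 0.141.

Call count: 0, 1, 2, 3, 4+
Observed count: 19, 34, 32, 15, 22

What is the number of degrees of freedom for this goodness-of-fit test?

There are k = 5 categories and 1 parameter estimated from the data, so df = 5 − 1 − 1 = 3.

3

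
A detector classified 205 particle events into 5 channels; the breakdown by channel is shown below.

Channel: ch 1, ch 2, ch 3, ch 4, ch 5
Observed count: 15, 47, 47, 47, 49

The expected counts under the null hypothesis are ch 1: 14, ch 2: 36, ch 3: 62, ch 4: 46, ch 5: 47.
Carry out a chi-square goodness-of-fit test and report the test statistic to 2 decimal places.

7.17

χ² = (15−14)²/14 + (47−36)²/36 + (47−62)²/62 + (47−46)²/46 + (49−47)²/47
   = 0.071 + 3.361 + 3.629 + 0.022 + 0.085
Sum = 7.17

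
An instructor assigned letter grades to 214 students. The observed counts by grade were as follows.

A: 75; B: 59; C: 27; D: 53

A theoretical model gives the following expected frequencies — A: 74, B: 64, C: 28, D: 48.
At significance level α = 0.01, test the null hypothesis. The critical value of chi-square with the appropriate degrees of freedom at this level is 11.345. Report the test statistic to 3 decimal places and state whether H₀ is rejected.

cat         O        E   (O−E)²/E
A          75       74     0.0135
B          59       64     0.3906
C          27       28     0.0357
D          53       48     0.5208
Sum = 0.961
df = 3. Since 0.961 < 11.345, we do not reject H₀.

0.961; do not reject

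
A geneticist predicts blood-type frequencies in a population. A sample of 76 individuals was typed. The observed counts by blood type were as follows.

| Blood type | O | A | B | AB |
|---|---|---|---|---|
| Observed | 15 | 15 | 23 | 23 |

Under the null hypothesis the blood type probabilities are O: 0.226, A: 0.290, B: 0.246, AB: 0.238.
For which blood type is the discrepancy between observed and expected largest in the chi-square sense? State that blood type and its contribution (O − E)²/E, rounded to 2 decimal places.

Expected counts E_i = n·p_i: 76×0.226 = 17.176, 76×0.290 = 22.04, 76×0.246 = 18.696, 76×0.238 = 18.088.
cat         O        E   (O−E)²/E
O          15   17.176      0.276
A          15    22.04      2.249
B          23   18.696      0.991
AB         23   18.088      1.334
The largest term is for A: 2.25.

A, 2.25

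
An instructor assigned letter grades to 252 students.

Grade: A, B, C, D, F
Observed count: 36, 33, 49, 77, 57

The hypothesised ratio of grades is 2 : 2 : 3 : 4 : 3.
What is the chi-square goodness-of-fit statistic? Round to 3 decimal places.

1.227

Ratio total = 14. Expected counts: 252×2/14 = 36, 252×2/14 = 36, 252×3/14 = 54, 252×4/14 = 72, 252×3/14 = 54.
cat         O        E   (O−E)²/E
A          36       36     0.0000
B          33       36     0.2500
C          49       54     0.4630
D          77       72     0.3472
F          57       54     0.1667
Sum = 1.227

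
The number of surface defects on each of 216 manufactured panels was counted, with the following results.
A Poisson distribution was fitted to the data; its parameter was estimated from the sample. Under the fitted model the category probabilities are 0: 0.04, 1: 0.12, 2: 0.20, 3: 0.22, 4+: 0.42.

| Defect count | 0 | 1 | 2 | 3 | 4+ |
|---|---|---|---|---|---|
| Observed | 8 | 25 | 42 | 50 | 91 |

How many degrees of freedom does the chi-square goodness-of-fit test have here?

3

There are k = 5 categories and 1 parameter estimated from the data, so df = 5 − 1 − 1 = 3.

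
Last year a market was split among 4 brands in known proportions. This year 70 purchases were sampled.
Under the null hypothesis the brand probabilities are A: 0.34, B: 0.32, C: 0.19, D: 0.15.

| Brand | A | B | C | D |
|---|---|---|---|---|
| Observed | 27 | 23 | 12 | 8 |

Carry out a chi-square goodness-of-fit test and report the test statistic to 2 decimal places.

Expected counts E_i = n·p_i: 70×0.34 = 23.8, 70×0.32 = 22.4, 70×0.19 = 13.3, 70×0.15 = 10.5.
cat         O        E   (O−E)²/E
A          27     23.8      0.430
B          23     22.4      0.016
C          12     13.3      0.127
D           8     10.5      0.595
Sum = 1.17

1.17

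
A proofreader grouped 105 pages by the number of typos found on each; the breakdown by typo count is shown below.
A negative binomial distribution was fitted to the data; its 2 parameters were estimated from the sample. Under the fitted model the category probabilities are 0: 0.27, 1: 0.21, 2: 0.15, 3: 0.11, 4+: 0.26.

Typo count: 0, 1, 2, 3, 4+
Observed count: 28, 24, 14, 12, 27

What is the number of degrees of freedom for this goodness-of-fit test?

2

There are k = 5 categories and 2 parameters estimated from the data, so df = 5 − 1 − 2 = 2.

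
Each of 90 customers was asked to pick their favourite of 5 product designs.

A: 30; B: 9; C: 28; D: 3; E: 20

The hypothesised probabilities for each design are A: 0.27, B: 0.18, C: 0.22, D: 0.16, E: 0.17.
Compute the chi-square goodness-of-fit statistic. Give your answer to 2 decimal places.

18.40

Expected counts E_i = n·p_i: 90×0.27 = 24.3, 90×0.18 = 16.2, 90×0.22 = 19.8, 90×0.16 = 14.4, 90×0.17 = 15.3.
A: (30 − 24.3)²/24.3 = 32.49/24.3 = 1.337
B: (9 − 16.2)²/16.2 = 51.84/16.2 = 3.200
C: (28 − 19.8)²/19.8 = 67.24/19.8 = 3.396
D: (3 − 14.4)²/14.4 = 129.96/14.4 = 9.025
E: (20 − 15.3)²/15.3 = 22.09/15.3 = 1.444
Sum = 18.40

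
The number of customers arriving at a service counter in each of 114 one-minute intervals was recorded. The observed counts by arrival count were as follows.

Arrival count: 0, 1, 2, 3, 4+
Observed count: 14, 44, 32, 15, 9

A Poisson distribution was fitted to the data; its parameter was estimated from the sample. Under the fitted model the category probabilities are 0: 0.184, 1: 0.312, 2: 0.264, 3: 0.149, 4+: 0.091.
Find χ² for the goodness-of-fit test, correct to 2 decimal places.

4.85

Expected counts E_i = n·p_i: 114×0.184 = 20.976, 114×0.312 = 35.568, 114×0.264 = 30.096, 114×0.149 = 16.986, 114×0.091 = 10.374.
χ² = (14−20.976)²/20.976 + (44−35.568)²/35.568 + (32−30.096)²/30.096 + (15−16.986)²/16.986 + (9−10.374)²/10.374
   = 2.320 + 1.999 + 0.120 + 0.232 + 0.182
Sum = 4.85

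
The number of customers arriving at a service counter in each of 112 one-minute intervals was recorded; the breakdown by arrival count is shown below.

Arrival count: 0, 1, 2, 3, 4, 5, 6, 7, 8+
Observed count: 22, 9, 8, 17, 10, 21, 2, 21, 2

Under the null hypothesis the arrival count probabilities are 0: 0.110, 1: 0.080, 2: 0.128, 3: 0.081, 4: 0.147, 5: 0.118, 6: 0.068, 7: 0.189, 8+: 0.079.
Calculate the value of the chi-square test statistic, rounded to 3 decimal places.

33.900

Expected counts E_i = n·p_i: 112×0.110 = 12.32, 112×0.080 = 8.96, 112×0.128 = 14.336, 112×0.081 = 9.072, 112×0.147 = 16.464, 112×0.118 = 13.216, 112×0.068 = 7.616, 112×0.189 = 21.168, 112×0.079 = 8.848.
χ² = (22−12.32)²/12.32 + (9−8.96)²/8.96 + (8−14.336)²/14.336 + (17−9.072)²/9.072 + (10−16.464)²/16.464 + (21−13.216)²/13.216 + (2−7.616)²/7.616 + (21−21.168)²/21.168 + (2−8.848)²/8.848
   = 7.6057 + 0.0002 + 2.8003 + 6.9283 + 2.5379 + 4.5846 + 4.1412 + 0.0013 + 5.3001
Sum = 33.900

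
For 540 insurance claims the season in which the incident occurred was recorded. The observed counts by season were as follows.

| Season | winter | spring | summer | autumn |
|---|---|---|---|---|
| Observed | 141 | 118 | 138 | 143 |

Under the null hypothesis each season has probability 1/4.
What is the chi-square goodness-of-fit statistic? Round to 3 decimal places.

2.948

Under H₀ each category has probability 1/4, so each expected count is 540/4 = 135.
winter: (141 − 135)²/135 = 36/135 = 0.2667
spring: (118 − 135)²/135 = 289/135 = 2.1407
summer: (138 − 135)²/135 = 9/135 = 0.0667
autumn: (143 − 135)²/135 = 64/135 = 0.4741
Sum = 2.948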